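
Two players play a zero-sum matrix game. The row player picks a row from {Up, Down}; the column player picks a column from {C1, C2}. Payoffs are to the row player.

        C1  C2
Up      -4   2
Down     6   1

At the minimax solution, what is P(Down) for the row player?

6/11

Row minima: Up → -4, Down → 1; maximin = 1.
Column maxima: C1 → 6, C2 → 2; minimax = 2.
1 ≠ 2, so there is no saddle point; optimal play is mixed.
Let the row player play Up with probability p. Expected payoff against C1: (-4)p + 6(1−p) = −10p + 6; against C2: 2p + 1(1−p) = p + 1.
Setting these equal: −10p + 6 = p + 1 ⇒ −11p = -5 ⇒ p = 5/11, and the value is (-10)·(5/11) + 6 = 16/11.
For the column player: with q = P(C1), equating Up's and Down's payoffs gives −6q + 2 = 5q + 1 ⇒ q = 1/11.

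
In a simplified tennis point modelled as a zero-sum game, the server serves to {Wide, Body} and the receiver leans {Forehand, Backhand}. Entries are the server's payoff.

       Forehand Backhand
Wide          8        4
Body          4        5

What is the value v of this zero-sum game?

24/5

Row minima: Wide → 4, Body → 4; maximin = 4.
Column maxima: Forehand → 8, Backhand → 5; minimax = 5.
4 ≠ 5, so there is no saddle point; optimal play is mixed.
Let the server play Wide with probability p. Expected payoff against Forehand: 8p + 4(1−p) = 4p + 4; against Backhand: 4p + 5(1−p) = −p + 5.
Setting these equal: 4p + 4 = −p + 5 ⇒ 5p = 1 ⇒ p = 1/5, and the value is (4)·(1/5) + 4 = 24/5.
For the receiver: with q = P(Forehand), equating Wide's and Body's payoffs gives 4q + 4 = −q + 5 ⇒ q = 1/5.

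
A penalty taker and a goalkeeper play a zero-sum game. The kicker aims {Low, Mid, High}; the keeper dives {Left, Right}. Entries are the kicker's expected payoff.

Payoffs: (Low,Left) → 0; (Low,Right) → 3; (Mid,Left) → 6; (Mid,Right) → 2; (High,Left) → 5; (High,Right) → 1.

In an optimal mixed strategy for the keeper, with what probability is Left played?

Row minima: Low → 0, Mid → 2, High → 1; maximin = 2.
Column maxima: Left → 6, Right → 3; minimax = 3.
2 ≠ 3, so there is no saddle point; optimal play is mixed.
High is strictly dominated by Mid, so the kicker never plays it.
On the remaining 2×2 (Low, Mid vs Left, Right):
Let the kicker play Low with probability p. Expected payoff against Left: 0p + 6(1−p) = −6p + 6; against Right: 3p + 2(1−p) = p + 2.
Setting these equal: −6p + 6 = p + 2 ⇒ −7p = -4 ⇒ p = 4/7, and the value is (-6)·(4/7) + 6 = 18/7.
For the keeper: with q = P(Left), equating Low's and Mid's payoffs gives −3q + 3 = 4q + 2 ⇒ q = 1/7.

1/7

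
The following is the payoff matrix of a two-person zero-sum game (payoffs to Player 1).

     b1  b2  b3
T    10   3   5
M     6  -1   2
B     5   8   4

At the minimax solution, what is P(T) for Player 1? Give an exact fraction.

2/3

Row minima: T → 3, M → -1, B → 4; maximin = 4.
Column maxima: b1 → 10, b2 → 8, b3 → 5; minimax = 5.
4 ≠ 5, so there is no saddle point; optimal play is mixed.
M is strictly dominated by T, so Player 1 never plays it.
b1 is strictly dominated by b3 (it gives Player 1 strictly more in every row), so Player 2 never plays it.
On the remaining 2×2 (T, B vs b2, b3):
Let Player 1 play T with probability p. Expected payoff against b2: 3p + 8(1−p) = −5p + 8; against b3: 5p + 4(1−p) = p + 4.
Setting these equal: −5p + 8 = p + 4 ⇒ −6p = -4 ⇒ p = 2/3, and the value is (-5)·(2/3) + 8 = 14/3.
For Player 2: with q = P(b2), equating T's and B's payoffs gives −2q + 5 = 4q + 4 ⇒ q = 1/6.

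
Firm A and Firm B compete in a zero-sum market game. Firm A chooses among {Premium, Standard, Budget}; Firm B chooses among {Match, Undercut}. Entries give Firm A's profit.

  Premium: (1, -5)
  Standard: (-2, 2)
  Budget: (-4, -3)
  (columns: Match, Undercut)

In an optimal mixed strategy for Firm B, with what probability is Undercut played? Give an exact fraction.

Row minima: Premium → -5, Standard → -2, Budget → -4; maximin = -2.
Column maxima: Match → 1, Undercut → 2; minimax = 1.
-2 ≠ 1, so there is no saddle point; optimal play is mixed.
Budget is strictly dominated by Standard, so Firm A never plays it.
On the remaining 2×2 (Premium, Standard vs Match, Undercut):
Let Firm A play Premium with probability p. Expected payoff against Match: 1p + (-2)(1−p) = 3p − 2; against Undercut: (-5)p + 2(1−p) = −7p + 2.
Setting these equal: 3p − 2 = −7p + 2 ⇒ 10p = 4 ⇒ p = 2/5, and the value is (3)·(2/5) − 2 = -4/5.
For Firm B: with q = P(Match), equating Premium's and Standard's payoffs gives 6q − 5 = −4q + 2 ⇒ q = 7/10.

3/10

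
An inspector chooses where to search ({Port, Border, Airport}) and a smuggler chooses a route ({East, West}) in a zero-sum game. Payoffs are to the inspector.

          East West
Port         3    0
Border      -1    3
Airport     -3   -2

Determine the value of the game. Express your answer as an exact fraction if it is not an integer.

9/7

Row minima: Port → 0, Border → -1, Airport → -3; maximin = 0.
Column maxima: East → 3, West → 3; minimax = 3.
0 ≠ 3, so there is no saddle point; optimal play is mixed.
Airport is strictly dominated by Port, so the inspector never plays it.
On the remaining 2×2 (Port, Border vs East, West):
Let the inspector play Port with probability p. Expected payoff against East: 3p + (-1)(1−p) = 4p − 1; against West: 0p + 3(1−p) = −3p + 3.
Setting these equal: 4p − 1 = −3p + 3 ⇒ 7p = 4 ⇒ p = 4/7, and the value is (4)·(4/7) − 1 = 9/7.
For the smuggler: with q = P(East), equating Port's and Border's payoffs gives 3q = −4q + 3 ⇒ q = 3/7.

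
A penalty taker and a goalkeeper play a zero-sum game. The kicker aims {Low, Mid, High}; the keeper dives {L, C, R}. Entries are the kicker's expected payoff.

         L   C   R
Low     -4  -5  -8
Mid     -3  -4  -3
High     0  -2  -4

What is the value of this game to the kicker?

Row minima: Low → -8, Mid → -4, High → -4; maximin = -4.
Column maxima: L → 0, C → -2, R → -3; minimax = -3.
-4 ≠ -3, so there is no saddle point; optimal play is mixed.
Low is strictly dominated by Mid, so the kicker never plays it.
L is strictly dominated by C (it gives the kicker strictly more in every row), so the keeper never plays it.
On the remaining 2×2 (Mid, High vs C, R):
Let the kicker play Mid with probability p. Expected payoff against C: (-4)p + (-2)(1−p) = −2p − 2; against R: (-3)p + (-4)(1−p) = p − 4.
Setting these equal: −2p − 2 = p − 4 ⇒ −3p = -2 ⇒ p = 2/3, and the value is (-2)·(2/3) − 2 = -10/3.
For the keeper: with q = P(C), equating Mid's and High's payoffs gives −q − 3 = 2q − 4 ⇒ q = 1/3.

-10/3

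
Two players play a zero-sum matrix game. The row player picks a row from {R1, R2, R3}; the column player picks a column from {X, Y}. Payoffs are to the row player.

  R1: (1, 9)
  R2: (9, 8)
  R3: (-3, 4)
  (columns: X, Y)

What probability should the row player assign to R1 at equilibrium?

Row minima: R1 → 1, R2 → 8, R3 → -3; maximin = 8.
Column maxima: X → 9, Y → 9; minimax = 9.
8 ≠ 9, so there is no saddle point; optimal play is mixed.
R3 is strictly dominated by R1, so the row player never plays it.
On the remaining 2×2 (R1, R2 vs X, Y):
Let the row player play R1 with probability p. Expected payoff against X: 1p + 9(1−p) = −8p + 9; against Y: 9p + 8(1−p) = p + 8.
Setting these equal: −8p + 9 = p + 8 ⇒ −9p = -1 ⇒ p = 1/9, and the value is (-8)·(1/9) + 9 = 73/9.
For the column player: with q = P(X), equating R1's and R2's payoffs gives −8q + 9 = q + 8 ⇒ q = 1/9.

1/9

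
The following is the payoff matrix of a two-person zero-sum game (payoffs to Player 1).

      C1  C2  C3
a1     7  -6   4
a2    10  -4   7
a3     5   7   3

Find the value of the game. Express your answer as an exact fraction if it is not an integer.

Row minima: a1 → -6, a2 → -4, a3 → 3; maximin = 3.
Column maxima: C1 → 10, C2 → 7, C3 → 7; minimax = 7.
3 ≠ 7, so there is no saddle point; optimal play is mixed.
a1 is strictly dominated by a2, so Player 1 never plays it.
C1 is strictly dominated by C3 (it gives Player 1 strictly more in every row), so Player 2 never plays it.
On the remaining 2×2 (a2, a3 vs C2, C3):
Let Player 1 play a2 with probability p. Expected payoff against C2: (-4)p + 7(1−p) = −11p + 7; against C3: 7p + 3(1−p) = 4p + 3.
Setting these equal: −11p + 7 = 4p + 3 ⇒ −15p = -4 ⇒ p = 4/15, and the value is (-11)·(4/15) + 7 = 61/15.
For Player 2: with q = P(C2), equating a2's and a3's payoffs gives −11q + 7 = 4q + 3 ⇒ q = 4/15.

61/15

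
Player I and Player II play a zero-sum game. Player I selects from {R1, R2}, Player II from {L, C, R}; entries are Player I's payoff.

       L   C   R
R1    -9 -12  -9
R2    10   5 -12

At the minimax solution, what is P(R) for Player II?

Row minima: R1 → -12, R2 → -12; maximin = -12.
Column maxima: L → 10, C → 5, R → -9; minimax = -9.
-12 ≠ -9, so there is no saddle point; optimal play is mixed.
L is strictly dominated by C (it gives Player I strictly more in every row), so Player II never plays it.
On the remaining 2×2 (R1, R2 vs C, R):
Let Player I play R1 with probability p. Expected payoff against C: (-12)p + 5(1−p) = −17p + 5; against R: (-9)p + (-12)(1−p) = 3p − 12.
Setting these equal: −17p + 5 = 3p − 12 ⇒ −20p = -17 ⇒ p = 17/20, and the value is (-17)·(17/20) + 5 = -189/20.
For Player II: with q = P(C), equating R1's and R2's payoffs gives −3q − 9 = 17q − 12 ⇒ q = 3/20.

17/20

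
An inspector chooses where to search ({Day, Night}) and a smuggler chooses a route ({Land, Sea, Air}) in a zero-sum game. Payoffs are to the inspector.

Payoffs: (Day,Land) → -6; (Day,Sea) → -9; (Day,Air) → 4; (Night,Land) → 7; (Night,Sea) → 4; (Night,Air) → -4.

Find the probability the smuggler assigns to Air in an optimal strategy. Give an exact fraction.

13/21

Row minima: Day → -9, Night → -4; maximin = -4.
Column maxima: Land → 7, Sea → 4, Air → 4; minimax = 4.
-4 ≠ 4, so there is no saddle point; optimal play is mixed.
Land is strictly dominated by Sea (it gives the inspector strictly more in every row), so the smuggler never plays it.
On the remaining 2×2 (Day, Night vs Sea, Air):
Let the inspector play Day with probability p. Expected payoff against Sea: (-9)p + 4(1−p) = −13p + 4; against Air: 4p + (-4)(1−p) = 8p − 4.
Setting these equal: −13p + 4 = 8p − 4 ⇒ −21p = -8 ⇒ p = 8/21, and the value is (-13)·(8/21) + 4 = -20/21.
For the smuggler: with q = P(Sea), equating Day's and Night's payoffs gives −13q + 4 = 8q − 4 ⇒ q = 8/21.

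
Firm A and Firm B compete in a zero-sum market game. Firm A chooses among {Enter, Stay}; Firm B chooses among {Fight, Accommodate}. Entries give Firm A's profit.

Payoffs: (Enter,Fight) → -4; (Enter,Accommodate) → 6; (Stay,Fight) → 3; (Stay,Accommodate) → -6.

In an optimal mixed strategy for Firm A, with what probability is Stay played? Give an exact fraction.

10/19

Row minima: Enter → -4, Stay → -6; maximin = -4.
Column maxima: Fight → 3, Accommodate → 6; minimax = 3.
-4 ≠ 3, so there is no saddle point; optimal play is mixed.
Let Firm A play Enter with probability p. Expected payoff against Fight: (-4)p + 3(1−p) = −7p + 3; against Accommodate: 6p + (-6)(1−p) = 12p − 6.
Setting these equal: −7p + 3 = 12p − 6 ⇒ −19p = -9 ⇒ p = 9/19, and the value is (-7)·(9/19) + 3 = -6/19.
For Firm B: with q = P(Fight), equating Enter's and Stay's payoffs gives −10q + 6 = 9q − 6 ⇒ q = 12/19.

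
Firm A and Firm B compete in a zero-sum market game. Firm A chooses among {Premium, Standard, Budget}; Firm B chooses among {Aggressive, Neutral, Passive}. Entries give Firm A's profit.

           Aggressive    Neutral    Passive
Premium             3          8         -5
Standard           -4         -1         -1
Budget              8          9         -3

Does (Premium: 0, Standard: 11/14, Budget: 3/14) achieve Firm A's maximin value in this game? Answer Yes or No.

Yes

Against Aggressive this mix gives (11/14)·(-4) + (3/14)·8 = -10/7.
Against Neutral this mix gives (11/14)·(-1) + (3/14)·9 = 8/7.
Against Passive this mix gives (11/14)·(-1) + (3/14)·(-3) = -10/7.
All of Firm B's active replies (Aggressive, Passive) yield -10/7, and no column does worse for Firm A. The mix makes Firm B indifferent and guarantees -10/7, so it is optimal.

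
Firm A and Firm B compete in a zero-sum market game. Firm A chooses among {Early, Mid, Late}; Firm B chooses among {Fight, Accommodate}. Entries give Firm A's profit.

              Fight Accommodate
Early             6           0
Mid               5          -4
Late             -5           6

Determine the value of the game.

Row minima: Early → 0, Mid → -4, Late → -5; maximin = 0.
Column maxima: Fight → 6, Accommodate → 6; minimax = 6.
0 ≠ 6, so there is no saddle point; optimal play is mixed.
Mid is strictly dominated by Early, so Firm A never plays it.
On the remaining 2×2 (Early, Late vs Fight, Accommodate):
Let Firm A play Early with probability p. Expected payoff against Fight: 6p + (-5)(1−p) = 11p − 5; against Accommodate: 0p + 6(1−p) = −6p + 6.
Setting these equal: 11p − 5 = −6p + 6 ⇒ 17p = 11 ⇒ p = 11/17, and the value is (11)·(11/17) − 5 = 36/17.
For Firm B: with q = P(Fight), equating Early's and Late's payoffs gives 6q = −11q + 6 ⇒ q = 6/17.

36/17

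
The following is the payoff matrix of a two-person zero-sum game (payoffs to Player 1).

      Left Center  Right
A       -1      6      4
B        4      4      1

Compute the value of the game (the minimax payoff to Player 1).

17/8

Row minima: A → -1, B → 1; maximin = 1.
Column maxima: Left → 4, Center → 6, Right → 4; minimax = 4.
1 ≠ 4, so there is no saddle point; optimal play is mixed.
Center is strictly dominated by Right (it gives Player 1 strictly more in every row), so Player 2 never plays it.
On the remaining 2×2 (A, B vs Left, Right):
Let Player 1 play A with probability p. Expected payoff against Left: (-1)p + 4(1−p) = −5p + 4; against Right: 4p + 1(1−p) = 3p + 1.
Setting these equal: −5p + 4 = 3p + 1 ⇒ −8p = -3 ⇒ p = 3/8, and the value is (-5)·(3/8) + 4 = 17/8.
For Player 2: with q = P(Left), equating A's and B's payoffs gives −5q + 4 = 3q + 1 ⇒ q = 3/8.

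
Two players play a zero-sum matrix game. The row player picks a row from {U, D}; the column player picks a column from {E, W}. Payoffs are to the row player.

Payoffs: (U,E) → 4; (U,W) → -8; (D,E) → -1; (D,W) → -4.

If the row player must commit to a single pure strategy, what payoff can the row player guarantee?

Row minima: U → -8, D → -4.
The best of these is -4.

-4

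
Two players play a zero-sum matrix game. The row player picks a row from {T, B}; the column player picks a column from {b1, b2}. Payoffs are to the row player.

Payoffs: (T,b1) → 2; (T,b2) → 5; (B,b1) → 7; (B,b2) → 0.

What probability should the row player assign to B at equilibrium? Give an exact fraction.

Row minima: T → 2, B → 0; maximin = 2.
Column maxima: b1 → 7, b2 → 5; minimax = 5.
2 ≠ 5, so there is no saddle point; optimal play is mixed.
Let the row player play T with probability p. Expected payoff against b1: 2p + 7(1−p) = −5p + 7; against b2: 5p + 0(1−p) = 5p.
Setting these equal: −5p + 7 = 5p ⇒ −10p = -7 ⇒ p = 7/10, and the value is (-5)·(7/10) + 7 = 7/2.
For the column player: with q = P(b1), equating T's and B's payoffs gives −3q + 5 = 7q ⇒ q = 1/2.

3/10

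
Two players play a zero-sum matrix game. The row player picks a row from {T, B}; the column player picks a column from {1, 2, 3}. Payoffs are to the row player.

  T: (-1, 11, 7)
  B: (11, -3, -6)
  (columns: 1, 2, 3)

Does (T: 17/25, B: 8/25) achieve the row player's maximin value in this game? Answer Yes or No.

Against 1 this mix gives (17/25)·(-1) + (8/25)·11 = 71/25.
Against 2 this mix gives (17/25)·11 + (8/25)·(-3) = 163/25.
Against 3 this mix gives (17/25)·7 + (8/25)·(-6) = 71/25.
All of the column player's active replies (1, 3) yield 71/25, and no column does worse for the row player. The mix makes the column player indifferent and guarantees 71/25, so it is optimal.

Yes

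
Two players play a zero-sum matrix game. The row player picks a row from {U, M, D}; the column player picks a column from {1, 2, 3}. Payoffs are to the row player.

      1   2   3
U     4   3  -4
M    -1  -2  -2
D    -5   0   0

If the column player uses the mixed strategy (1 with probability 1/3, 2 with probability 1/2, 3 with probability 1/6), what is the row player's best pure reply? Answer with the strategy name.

U

Expected payoff of U: (1/3)·4 + (1/2)·3 + (1/6)·(-4) = 13/6.
Expected payoff of M: (1/3)·(-1) + (1/2)·(-2) + (1/6)·(-2) = -5/3.
Expected payoff of D: (1/3)·(-5) + (1/2)·0 + (1/6)·0 = -5/3.
The largest is 13/6, so the row player's best response is U.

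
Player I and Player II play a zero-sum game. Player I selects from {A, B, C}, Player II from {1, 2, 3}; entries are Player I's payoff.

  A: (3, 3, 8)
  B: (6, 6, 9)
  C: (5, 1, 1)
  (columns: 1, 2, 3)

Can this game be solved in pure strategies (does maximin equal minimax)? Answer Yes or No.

Yes

Row minima: A → 3, B → 6, C → 1; maximin = 6.
Column maxima: 1 → 6, 2 → 6, 3 → 9; minimax = 6.
maximin = minimax = 6, so a saddle point exists.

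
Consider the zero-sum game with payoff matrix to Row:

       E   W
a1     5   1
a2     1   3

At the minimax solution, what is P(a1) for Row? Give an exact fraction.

1/3

Row minima: a1 → 1, a2 → 1; maximin = 1.
Column maxima: E → 5, W → 3; minimax = 3.
1 ≠ 3, so there is no saddle point; optimal play is mixed.
Let Row play a1 with probability p. Expected payoff against E: 5p + 1(1−p) = 4p + 1; against W: 1p + 3(1−p) = −2p + 3.
Setting these equal: 4p + 1 = −2p + 3 ⇒ 6p = 2 ⇒ p = 1/3, and the value is (4)·(1/3) + 1 = 7/3.
For Column: with q = P(E), equating a1's and a2's payoffs gives 4q + 1 = −2q + 3 ⇒ q = 1/3.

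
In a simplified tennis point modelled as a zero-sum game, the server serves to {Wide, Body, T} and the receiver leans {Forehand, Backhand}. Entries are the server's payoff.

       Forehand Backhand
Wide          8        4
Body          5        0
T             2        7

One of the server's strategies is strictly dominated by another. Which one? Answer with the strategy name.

Body

Wide gives a strictly higher payoff than Body against every column: 8 > 5, 4 > 0.
So Body is strictly dominated and the server never plays it.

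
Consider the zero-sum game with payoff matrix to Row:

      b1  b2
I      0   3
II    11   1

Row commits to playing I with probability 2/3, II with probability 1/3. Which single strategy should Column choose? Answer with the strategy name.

b2

If Column plays b1, Row's expected payoff is (2/3)·0 + (1/3)·11 = 11/3.
If Column plays b2, Row's expected payoff is (2/3)·3 + (1/3)·1 = 7/3.
Column minimizes Row's payoff; the smallest is 7/3, so the best response is b2.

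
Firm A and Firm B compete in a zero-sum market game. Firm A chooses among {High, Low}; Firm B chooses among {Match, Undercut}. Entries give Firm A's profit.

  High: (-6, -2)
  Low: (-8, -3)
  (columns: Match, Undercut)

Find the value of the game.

-6

Row minima: High → -6, Low → -8; maximin = -6.
Column maxima: Match → -6, Undercut → -2; minimax = -6.
Since maximin = minimax = -6, there is a saddle point and the value is -6.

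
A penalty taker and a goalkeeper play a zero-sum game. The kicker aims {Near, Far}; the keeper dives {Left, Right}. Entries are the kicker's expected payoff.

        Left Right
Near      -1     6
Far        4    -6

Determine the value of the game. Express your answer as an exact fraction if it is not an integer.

Row minima: Near → -1, Far → -6; maximin = -1.
Column maxima: Left → 4, Right → 6; minimax = 4.
-1 ≠ 4, so there is no saddle point; optimal play is mixed.
Let the kicker play Near with probability p. Expected payoff against Left: (-1)p + 4(1−p) = −5p + 4; against Right: 6p + (-6)(1−p) = 12p − 6.
Setting these equal: −5p + 4 = 12p − 6 ⇒ −17p = -10 ⇒ p = 10/17, and the value is (-5)·(10/17) + 4 = 18/17.
For the keeper: with q = P(Left), equating Near's and Far's payoffs gives −7q + 6 = 10q − 6 ⇒ q = 12/17.

18/17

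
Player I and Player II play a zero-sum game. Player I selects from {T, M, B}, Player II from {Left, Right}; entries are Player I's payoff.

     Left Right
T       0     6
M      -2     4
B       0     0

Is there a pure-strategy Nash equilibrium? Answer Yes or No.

Yes

Row minima: T → 0, M → -2, B → 0; maximin = 0.
Column maxima: Left → 0, Right → 6; minimax = 0.
maximin = minimax = 0, so a saddle point exists.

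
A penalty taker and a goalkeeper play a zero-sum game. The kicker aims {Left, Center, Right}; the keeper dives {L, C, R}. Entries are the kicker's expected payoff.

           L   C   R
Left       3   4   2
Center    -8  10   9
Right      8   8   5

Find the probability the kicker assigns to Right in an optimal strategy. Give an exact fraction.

17/20

Row minima: Left → 2, Center → -8, Right → 5; maximin = 5.
Column maxima: L → 8, C → 10, R → 9; minimax = 8.
5 ≠ 8, so there is no saddle point; optimal play is mixed.
Left is strictly dominated by Right, so the kicker never plays it.
C is strictly dominated by R (it gives the kicker strictly more in every row), so the keeper never plays it.
On the remaining 2×2 (Center, Right vs L, R):
Let the kicker play Center with probability p. Expected payoff against L: (-8)p + 8(1−p) = −16p + 8; against R: 9p + 5(1−p) = 4p + 5.
Setting these equal: −16p + 8 = 4p + 5 ⇒ −20p = -3 ⇒ p = 3/20, and the value is (-16)·(3/20) + 8 = 28/5.
For the keeper: with q = P(L), equating Center's and Right's payoffs gives −17q + 9 = 3q + 5 ⇒ q = 1/5.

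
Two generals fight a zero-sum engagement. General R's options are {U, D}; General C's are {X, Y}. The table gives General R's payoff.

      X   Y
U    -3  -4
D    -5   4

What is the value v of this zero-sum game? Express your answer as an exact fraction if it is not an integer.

Row minima: U → -4, D → -5; maximin = -4.
Column maxima: X → -3, Y → 4; minimax = -3.
-4 ≠ -3, so there is no saddle point; optimal play is mixed.
Let General R play U with probability p. Expected payoff against X: (-3)p + (-5)(1−p) = 2p − 5; against Y: (-4)p + 4(1−p) = −8p + 4.
Setting these equal: 2p − 5 = −8p + 4 ⇒ 10p = 9 ⇒ p = 9/10, and the value is (2)·(9/10) − 5 = -16/5.
For General C: with q = P(X), equating U's and D's payoffs gives q − 4 = −9q + 4 ⇒ q = 4/5.

-16/5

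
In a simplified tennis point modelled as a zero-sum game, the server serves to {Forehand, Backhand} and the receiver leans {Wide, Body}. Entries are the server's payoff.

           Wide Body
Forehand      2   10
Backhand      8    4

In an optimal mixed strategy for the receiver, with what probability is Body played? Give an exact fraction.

1/2

Row minima: Forehand → 2, Backhand → 4; maximin = 4.
Column maxima: Wide → 8, Body → 10; minimax = 8.
4 ≠ 8, so there is no saddle point; optimal play is mixed.
Let the server play Forehand with probability p. Expected payoff against Wide: 2p + 8(1−p) = −6p + 8; against Body: 10p + 4(1−p) = 6p + 4.
Setting these equal: −6p + 8 = 6p + 4 ⇒ −12p = -4 ⇒ p = 1/3, and the value is (-6)·(1/3) + 8 = 6.
For the receiver: with q = P(Wide), equating Forehand's and Backhand's payoffs gives −8q + 10 = 4q + 4 ⇒ q = 1/2.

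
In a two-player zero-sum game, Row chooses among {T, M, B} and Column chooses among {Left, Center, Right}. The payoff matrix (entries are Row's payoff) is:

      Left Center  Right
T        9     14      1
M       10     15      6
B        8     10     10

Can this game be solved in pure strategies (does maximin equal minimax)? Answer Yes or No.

Row minima: T → 1, M → 6, B → 8; maximin = 8.
Column maxima: Left → 10, Center → 15, Right → 10; minimax = 10.
8 ≠ 10, so no pure-strategy equilibrium exists.

No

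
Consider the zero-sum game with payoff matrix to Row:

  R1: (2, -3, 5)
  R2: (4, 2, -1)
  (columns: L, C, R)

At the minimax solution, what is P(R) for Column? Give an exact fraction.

Row minima: R1 → -3, R2 → -1; maximin = -1.
Column maxima: L → 4, C → 2, R → 5; minimax = 2.
-1 ≠ 2, so there is no saddle point; optimal play is mixed.
L is strictly dominated by C (it gives Row strictly more in every row), so Column never plays it.
On the remaining 2×2 (R1, R2 vs C, R):
Let Row play R1 with probability p. Expected payoff against C: (-3)p + 2(1−p) = −5p + 2; against R: 5p + (-1)(1−p) = 6p − 1.
Setting these equal: −5p + 2 = 6p − 1 ⇒ −11p = -3 ⇒ p = 3/11, and the value is (-5)·(3/11) + 2 = 7/11.
For Column: with q = P(C), equating R1's and R2's payoffs gives −8q + 5 = 3q − 1 ⇒ q = 6/11.

5/11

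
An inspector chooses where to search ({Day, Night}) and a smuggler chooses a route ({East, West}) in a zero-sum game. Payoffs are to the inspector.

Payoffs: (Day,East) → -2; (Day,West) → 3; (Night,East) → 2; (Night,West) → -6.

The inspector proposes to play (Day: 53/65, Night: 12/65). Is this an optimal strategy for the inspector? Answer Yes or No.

Against East this mix gives (53/65)·(-2) + (12/65)·2 = -82/65.
Against West this mix gives (53/65)·3 + (12/65)·(-6) = 87/65.
The smuggler will play East, holding the inspector to -82/65. Shifting weight toward the row that does better against East would raise this floor (the equalizing mix achieves -6/13 against both East and West), so the proposed strategy is not optimal.

No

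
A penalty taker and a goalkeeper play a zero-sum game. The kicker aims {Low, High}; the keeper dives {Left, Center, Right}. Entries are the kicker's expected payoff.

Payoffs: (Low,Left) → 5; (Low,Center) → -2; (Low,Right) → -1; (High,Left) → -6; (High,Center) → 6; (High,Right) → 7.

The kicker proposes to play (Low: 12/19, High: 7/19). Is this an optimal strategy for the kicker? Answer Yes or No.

Yes

Against Left this mix gives (12/19)·5 + (7/19)·(-6) = 18/19.
Against Center this mix gives (12/19)·(-2) + (7/19)·6 = 18/19.
Against Right this mix gives (12/19)·(-1) + (7/19)·7 = 37/19.
All of the keeper's active replies (Left, Center) yield 18/19, and no column does worse for the kicker. The mix makes the keeper indifferent and guarantees 18/19, so it is optimal.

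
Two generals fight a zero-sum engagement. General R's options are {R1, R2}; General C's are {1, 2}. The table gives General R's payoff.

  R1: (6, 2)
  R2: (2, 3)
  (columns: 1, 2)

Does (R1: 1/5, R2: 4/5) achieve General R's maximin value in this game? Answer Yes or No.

Yes

Against 1 this mix gives (1/5)·6 + (4/5)·2 = 14/5.
Against 2 this mix gives (1/5)·2 + (4/5)·3 = 14/5.
All of General C's active replies (1, 2) yield 14/5, and no column does worse for General R. The mix makes General C indifferent and guarantees 14/5, so it is optimal.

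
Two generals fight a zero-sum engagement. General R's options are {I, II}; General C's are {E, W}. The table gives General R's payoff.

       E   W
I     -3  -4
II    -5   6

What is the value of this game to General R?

Row minima: I → -4, II → -5; maximin = -4.
Column maxima: E → -3, W → 6; minimax = -3.
-4 ≠ -3, so there is no saddle point; optimal play is mixed.
Let General R play I with probability p. Expected payoff against E: (-3)p + (-5)(1−p) = 2p − 5; against W: (-4)p + 6(1−p) = −10p + 6.
Setting these equal: 2p − 5 = −10p + 6 ⇒ 12p = 11 ⇒ p = 11/12, and the value is (2)·(11/12) − 5 = -19/6.
For General C: with q = P(E), equating I's and II's payoffs gives q − 4 = −11q + 6 ⇒ q = 5/6.

-19/6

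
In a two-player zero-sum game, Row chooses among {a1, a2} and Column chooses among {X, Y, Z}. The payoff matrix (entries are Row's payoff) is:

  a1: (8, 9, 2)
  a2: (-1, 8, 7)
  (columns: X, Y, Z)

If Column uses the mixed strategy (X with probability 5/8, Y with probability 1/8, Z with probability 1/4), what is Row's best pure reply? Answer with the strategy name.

Expected payoff of a1: (5/8)·8 + (1/8)·9 + (1/4)·2 = 53/8.
Expected payoff of a2: (5/8)·(-1) + (1/8)·8 + (1/4)·7 = 17/8.
The largest is 53/8, so Row's best response is a1.

a1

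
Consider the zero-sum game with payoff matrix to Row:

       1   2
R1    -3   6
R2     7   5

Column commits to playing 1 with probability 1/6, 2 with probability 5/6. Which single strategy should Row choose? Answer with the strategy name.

R2

Expected payoff of R1: (1/6)·(-3) + (5/6)·6 = 9/2.
Expected payoff of R2: (1/6)·7 + (5/6)·5 = 16/3.
The largest is 16/3, so Row's best response is R2.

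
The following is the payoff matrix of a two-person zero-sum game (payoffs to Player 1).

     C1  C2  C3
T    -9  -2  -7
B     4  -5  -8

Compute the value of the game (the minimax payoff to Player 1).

-50/7

Row minima: T → -9, B → -8; maximin = -8.
Column maxima: C1 → 4, C2 → -2, C3 → -7; minimax = -7.
-8 ≠ -7, so there is no saddle point; optimal play is mixed.
C2 is strictly dominated by C3 (it gives Player 1 strictly more in every row), so Player 2 never plays it.
On the remaining 2×2 (T, B vs C1, C3):
Let Player 1 play T with probability p. Expected payoff against C1: (-9)p + 4(1−p) = −13p + 4; against C3: (-7)p + (-8)(1−p) = p − 8.
Setting these equal: −13p + 4 = p − 8 ⇒ −14p = -12 ⇒ p = 6/7, and the value is (-13)·(6/7) + 4 = -50/7.
For Player 2: with q = P(C1), equating T's and B's payoffs gives −2q − 7 = 12q − 8 ⇒ q = 1/14.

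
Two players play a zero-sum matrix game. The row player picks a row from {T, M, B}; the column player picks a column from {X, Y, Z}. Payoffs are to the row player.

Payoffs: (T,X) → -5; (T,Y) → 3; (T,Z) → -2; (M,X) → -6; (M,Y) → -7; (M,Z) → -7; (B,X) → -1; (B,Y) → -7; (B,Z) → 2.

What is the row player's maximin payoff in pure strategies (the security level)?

-5

Row minima: T → -5, M → -7, B → -7.
The best of these is -5.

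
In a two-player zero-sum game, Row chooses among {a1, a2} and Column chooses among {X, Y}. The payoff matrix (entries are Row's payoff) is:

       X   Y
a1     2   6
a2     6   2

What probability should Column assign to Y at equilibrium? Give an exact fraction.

Row minima: a1 → 2, a2 → 2; maximin = 2.
Column maxima: X → 6, Y → 6; minimax = 6.
2 ≠ 6, so there is no saddle point; optimal play is mixed.
Let Row play a1 with probability p. Expected payoff against X: 2p + 6(1−p) = −4p + 6; against Y: 6p + 2(1−p) = 4p + 2.
Setting these equal: −4p + 6 = 4p + 2 ⇒ −8p = -4 ⇒ p = 1/2, and the value is (-4)·(1/2) + 6 = 4.
For Column: with q = P(X), equating a1's and a2's payoffs gives −4q + 6 = 4q + 2 ⇒ q = 1/2.

1/2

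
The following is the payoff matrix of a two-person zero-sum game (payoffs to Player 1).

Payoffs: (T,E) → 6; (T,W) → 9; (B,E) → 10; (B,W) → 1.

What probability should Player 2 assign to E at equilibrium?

Row minima: T → 6, B → 1; maximin = 6.
Column maxima: E → 10, W → 9; minimax = 9.
6 ≠ 9, so there is no saddle point; optimal play is mixed.
Let Player 1 play T with probability p. Expected payoff against E: 6p + 10(1−p) = −4p + 10; against W: 9p + 1(1−p) = 8p + 1.
Setting these equal: −4p + 10 = 8p + 1 ⇒ −12p = -9 ⇒ p = 3/4, and the value is (-4)·(3/4) + 10 = 7.
For Player 2: with q = P(E), equating T's and B's payoffs gives −3q + 9 = 9q + 1 ⇒ q = 2/3.

2/3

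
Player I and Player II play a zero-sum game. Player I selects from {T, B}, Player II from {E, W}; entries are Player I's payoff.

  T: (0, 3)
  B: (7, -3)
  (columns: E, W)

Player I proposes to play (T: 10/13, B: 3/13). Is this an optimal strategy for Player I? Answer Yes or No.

Yes

Against E this mix gives (10/13)·0 + (3/13)·7 = 21/13.
Against W this mix gives (10/13)·3 + (3/13)·(-3) = 21/13.
All of Player II's active replies (E, W) yield 21/13, and no column does worse for Player I. The mix makes Player II indifferent and guarantees 21/13, so it is optimal.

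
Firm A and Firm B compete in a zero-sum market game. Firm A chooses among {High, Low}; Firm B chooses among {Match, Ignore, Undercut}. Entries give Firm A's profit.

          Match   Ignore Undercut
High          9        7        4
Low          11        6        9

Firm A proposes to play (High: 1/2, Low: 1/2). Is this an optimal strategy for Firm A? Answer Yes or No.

Against Match this mix gives (1/2)·9 + (1/2)·11 = 10.
Against Ignore this mix gives (1/2)·7 + (1/2)·6 = 13/2.
Against Undercut this mix gives (1/2)·4 + (1/2)·9 = 13/2.
All of Firm B's active replies (Ignore, Undercut) yield 13/2, and no column does worse for Firm A. The mix makes Firm B indifferent and guarantees 13/2, so it is optimal.

Yes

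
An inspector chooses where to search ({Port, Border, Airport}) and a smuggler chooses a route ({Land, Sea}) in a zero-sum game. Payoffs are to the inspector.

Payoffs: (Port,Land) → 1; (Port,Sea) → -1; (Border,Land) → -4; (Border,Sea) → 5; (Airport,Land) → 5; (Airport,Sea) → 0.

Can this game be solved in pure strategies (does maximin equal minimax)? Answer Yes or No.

Row minima: Port → -1, Border → -4, Airport → 0; maximin = 0.
Column maxima: Land → 5, Sea → 5; minimax = 5.
0 ≠ 5, so no pure-strategy equilibrium exists.

No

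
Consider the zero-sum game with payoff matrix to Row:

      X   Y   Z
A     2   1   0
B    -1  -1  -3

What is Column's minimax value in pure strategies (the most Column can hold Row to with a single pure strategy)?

0

Column maxima: X → 2, Y → 1, Z → 0.
The smallest of these is 0.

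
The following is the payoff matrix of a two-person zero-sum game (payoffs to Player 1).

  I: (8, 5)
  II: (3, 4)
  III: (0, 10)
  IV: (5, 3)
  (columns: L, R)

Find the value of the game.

80/13

Row minima: I → 5, II → 3, III → 0, IV → 3; maximin = 5.
Column maxima: L → 8, R → 10; minimax = 8.
5 ≠ 8, so there is no saddle point; optimal play is mixed.
II is strictly dominated by I, so Player 1 never plays it.
IV is strictly dominated by I, so Player 1 never plays it.
On the remaining 2×2 (I, III vs L, R):
Let Player 1 play I with probability p. Expected payoff against L: 8p + 0(1−p) = 8p; against R: 5p + 10(1−p) = −5p + 10.
Setting these equal: 8p = −5p + 10 ⇒ 13p = 10 ⇒ p = 10/13, and the value is (8)·(10/13) = 80/13.
For Player 2: with q = P(L), equating I's and III's payoffs gives 3q + 5 = −10q + 10 ⇒ q = 5/13.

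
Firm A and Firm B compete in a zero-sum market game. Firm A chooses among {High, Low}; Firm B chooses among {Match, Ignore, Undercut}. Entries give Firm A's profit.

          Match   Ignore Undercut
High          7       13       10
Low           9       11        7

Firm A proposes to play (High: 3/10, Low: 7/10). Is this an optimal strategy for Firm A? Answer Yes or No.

Against Match this mix gives (3/10)·7 + (7/10)·9 = 42/5.
Against Ignore this mix gives (3/10)·13 + (7/10)·11 = 58/5.
Against Undercut this mix gives (3/10)·10 + (7/10)·7 = 79/10.
Firm B will play Undercut, holding Firm A to 79/10. Shifting weight toward the row that does better against Undercut would raise this floor (the equalizing mix achieves 41/5 against both Undercut and Match), so the proposed strategy is not optimal.

No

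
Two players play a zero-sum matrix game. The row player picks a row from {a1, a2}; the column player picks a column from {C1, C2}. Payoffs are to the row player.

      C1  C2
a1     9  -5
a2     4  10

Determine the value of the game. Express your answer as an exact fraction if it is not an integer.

Row minima: a1 → -5, a2 → 4; maximin = 4.
Column maxima: C1 → 9, C2 → 10; minimax = 9.
4 ≠ 9, so there is no saddle point; optimal play is mixed.
Let the row player play a1 with probability p. Expected payoff against C1: 9p + 4(1−p) = 5p + 4; against C2: (-5)p + 10(1−p) = −15p + 10.
Setting these equal: 5p + 4 = −15p + 10 ⇒ 20p = 6 ⇒ p = 3/10, and the value is (5)·(3/10) + 4 = 11/2.
For the column player: with q = P(C1), equating a1's and a2's payoffs gives 14q − 5 = −6q + 10 ⇒ q = 3/4.

11/2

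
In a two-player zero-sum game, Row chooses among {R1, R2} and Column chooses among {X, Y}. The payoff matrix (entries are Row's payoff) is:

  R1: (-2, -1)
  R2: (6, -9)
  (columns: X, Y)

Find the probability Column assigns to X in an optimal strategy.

Row minima: R1 → -2, R2 → -9; maximin = -2.
Column maxima: X → 6, Y → -1; minimax = -1.
-2 ≠ -1, so there is no saddle point; optimal play is mixed.
Let Row play R1 with probability p. Expected payoff against X: (-2)p + 6(1−p) = −8p + 6; against Y: (-1)p + (-9)(1−p) = 8p − 9.
Setting these equal: −8p + 6 = 8p − 9 ⇒ −16p = -15 ⇒ p = 15/16, and the value is (-8)·(15/16) + 6 = -3/2.
For Column: with q = P(X), equating R1's and R2's payoffs gives −q − 1 = 15q − 9 ⇒ q = 1/2.

1/2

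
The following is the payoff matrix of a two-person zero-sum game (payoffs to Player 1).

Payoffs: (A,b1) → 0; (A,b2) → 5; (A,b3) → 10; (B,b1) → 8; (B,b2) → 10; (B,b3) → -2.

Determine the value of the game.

4

Row minima: A → 0, B → -2; maximin = 0.
Column maxima: b1 → 8, b2 → 10, b3 → 10; minimax = 8.
0 ≠ 8, so there is no saddle point; optimal play is mixed.
b2 is strictly dominated by b1 (it gives Player 1 strictly more in every row), so Player 2 never plays it.
On the remaining 2×2 (A, B vs b1, b3):
Let Player 1 play A with probability p. Expected payoff against b1: 0p + 8(1−p) = −8p + 8; against b3: 10p + (-2)(1−p) = 12p − 2.
Setting these equal: −8p + 8 = 12p − 2 ⇒ −20p = -10 ⇒ p = 1/2, and the value is (-8)·(1/2) + 8 = 4.
For Player 2: with q = P(b1), equating A's and B's payoffs gives −10q + 10 = 10q − 2 ⇒ q = 3/5.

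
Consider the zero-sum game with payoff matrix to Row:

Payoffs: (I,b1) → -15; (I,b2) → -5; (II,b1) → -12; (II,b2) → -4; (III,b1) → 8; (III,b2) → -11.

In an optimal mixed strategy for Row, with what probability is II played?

19/27

Row minima: I → -15, II → -12, III → -11; maximin = -11.
Column maxima: b1 → 8, b2 → -4; minimax = -4.
-11 ≠ -4, so there is no saddle point; optimal play is mixed.
I is strictly dominated by II, so Row never plays it.
On the remaining 2×2 (II, III vs b1, b2):
Let Row play II with probability p. Expected payoff against b1: (-12)p + 8(1−p) = −20p + 8; against b2: (-4)p + (-11)(1−p) = 7p − 11.
Setting these equal: −20p + 8 = 7p − 11 ⇒ −27p = -19 ⇒ p = 19/27, and the value is (-20)·(19/27) + 8 = -164/27.
For Column: with q = P(b1), equating II's and III's payoffs gives −8q − 4 = 19q − 11 ⇒ q = 7/27.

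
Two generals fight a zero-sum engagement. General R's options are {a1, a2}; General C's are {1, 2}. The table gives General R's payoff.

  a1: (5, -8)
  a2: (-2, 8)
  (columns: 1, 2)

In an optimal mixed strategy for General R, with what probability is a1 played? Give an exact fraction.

Row minima: a1 → -8, a2 → -2; maximin = -2.
Column maxima: 1 → 5, 2 → 8; minimax = 5.
-2 ≠ 5, so there is no saddle point; optimal play is mixed.
Let General R play a1 with probability p. Expected payoff against 1: 5p + (-2)(1−p) = 7p − 2; against 2: (-8)p + 8(1−p) = −16p + 8.
Setting these equal: 7p − 2 = −16p + 8 ⇒ 23p = 10 ⇒ p = 10/23, and the value is (7)·(10/23) − 2 = 24/23.
For General C: with q = P(1), equating a1's and a2's payoffs gives 13q − 8 = −10q + 8 ⇒ q = 16/23.

10/23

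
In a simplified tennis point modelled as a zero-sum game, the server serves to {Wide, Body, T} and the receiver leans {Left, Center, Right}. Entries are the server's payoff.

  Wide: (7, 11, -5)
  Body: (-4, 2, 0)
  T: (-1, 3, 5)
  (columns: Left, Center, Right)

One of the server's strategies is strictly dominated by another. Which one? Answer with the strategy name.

Body

T gives a strictly higher payoff than Body against every column: -1 > -4, 3 > 2, 5 > 0.
So Body is strictly dominated and the server never plays it.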